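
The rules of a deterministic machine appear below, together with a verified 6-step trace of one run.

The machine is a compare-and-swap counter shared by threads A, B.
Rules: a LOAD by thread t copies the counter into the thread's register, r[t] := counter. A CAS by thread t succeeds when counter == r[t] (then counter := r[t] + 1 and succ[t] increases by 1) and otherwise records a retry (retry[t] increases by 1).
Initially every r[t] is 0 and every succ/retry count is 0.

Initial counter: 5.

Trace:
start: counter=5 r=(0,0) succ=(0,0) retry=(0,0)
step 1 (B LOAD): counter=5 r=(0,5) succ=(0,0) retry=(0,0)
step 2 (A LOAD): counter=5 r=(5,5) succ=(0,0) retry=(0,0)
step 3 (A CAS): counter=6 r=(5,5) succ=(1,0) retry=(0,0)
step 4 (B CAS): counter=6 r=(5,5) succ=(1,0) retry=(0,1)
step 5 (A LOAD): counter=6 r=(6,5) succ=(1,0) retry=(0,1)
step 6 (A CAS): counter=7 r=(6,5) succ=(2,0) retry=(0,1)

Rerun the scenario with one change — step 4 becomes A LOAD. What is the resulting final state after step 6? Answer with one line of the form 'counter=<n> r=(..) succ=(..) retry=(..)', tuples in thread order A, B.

counter=7 r=(6,5) succ=(2,0) retry=(0,0)

(re-executing from step 4 with the substitution; state before step 4: counter=6 r=(5,5) succ=(1,0) retry=(0,0))
step 4 (A LOAD): counter=6 r=(6,5) succ=(1,0) retry=(0,0)
step 5 (A LOAD): counter=6 r=(6,5) succ=(1,0) retry=(0,0)
step 6 (A CAS): counter=7 r=(6,5) succ=(2,0) retry=(0,0)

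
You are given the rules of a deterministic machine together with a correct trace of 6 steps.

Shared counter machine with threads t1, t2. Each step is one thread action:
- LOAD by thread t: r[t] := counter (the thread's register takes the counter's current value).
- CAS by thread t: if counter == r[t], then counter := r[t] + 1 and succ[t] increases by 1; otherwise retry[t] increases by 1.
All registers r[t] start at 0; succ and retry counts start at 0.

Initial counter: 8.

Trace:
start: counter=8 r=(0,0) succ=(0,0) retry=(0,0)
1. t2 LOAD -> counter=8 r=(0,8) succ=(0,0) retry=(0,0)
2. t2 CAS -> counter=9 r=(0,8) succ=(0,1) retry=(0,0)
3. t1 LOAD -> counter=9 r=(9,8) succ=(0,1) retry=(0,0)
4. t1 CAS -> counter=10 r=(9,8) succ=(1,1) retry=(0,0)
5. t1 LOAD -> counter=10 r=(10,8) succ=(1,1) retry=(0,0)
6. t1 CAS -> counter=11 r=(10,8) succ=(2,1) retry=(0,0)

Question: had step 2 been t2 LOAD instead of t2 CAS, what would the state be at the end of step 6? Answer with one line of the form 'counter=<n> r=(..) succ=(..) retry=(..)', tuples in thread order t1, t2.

(re-executing from step 2 with the substitution; state before step 2: counter=8 r=(0,8) succ=(0,0) retry=(0,0))
2. t2 LOAD -> counter=8 r=(0,8) succ=(0,0) retry=(0,0)
3. t1 LOAD -> counter=8 r=(8,8) succ=(0,0) retry=(0,0)
4. t1 CAS -> counter=9 r=(8,8) succ=(1,0) retry=(0,0)
5. t1 LOAD -> counter=9 r=(9,8) succ=(1,0) retry=(0,0)
6. t1 CAS -> counter=10 r=(9,8) succ=(2,0) retry=(0,0)

counter=10 r=(9,8) succ=(2,0) retry=(0,0)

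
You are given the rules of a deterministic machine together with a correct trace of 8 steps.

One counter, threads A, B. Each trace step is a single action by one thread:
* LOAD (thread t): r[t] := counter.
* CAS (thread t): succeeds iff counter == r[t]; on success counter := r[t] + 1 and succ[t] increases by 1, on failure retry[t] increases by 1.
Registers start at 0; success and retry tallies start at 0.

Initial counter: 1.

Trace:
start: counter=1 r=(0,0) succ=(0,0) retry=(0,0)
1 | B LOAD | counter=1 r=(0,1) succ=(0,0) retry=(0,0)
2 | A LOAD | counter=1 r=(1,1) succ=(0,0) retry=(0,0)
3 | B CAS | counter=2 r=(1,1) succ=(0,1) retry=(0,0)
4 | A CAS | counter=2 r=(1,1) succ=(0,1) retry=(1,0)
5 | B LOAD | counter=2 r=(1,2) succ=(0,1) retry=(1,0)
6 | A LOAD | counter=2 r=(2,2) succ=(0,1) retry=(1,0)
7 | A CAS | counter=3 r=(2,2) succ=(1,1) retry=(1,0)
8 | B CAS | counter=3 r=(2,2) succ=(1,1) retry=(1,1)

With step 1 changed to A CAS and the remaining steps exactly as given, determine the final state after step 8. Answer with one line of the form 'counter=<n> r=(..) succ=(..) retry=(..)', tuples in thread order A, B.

(re-executing from step 1 with the substitution; state before step 1: counter=1 r=(0,0) succ=(0,0) retry=(0,0))
1 | A CAS | counter=1 r=(0,0) succ=(0,0) retry=(1,0)
2 | A LOAD | counter=1 r=(1,0) succ=(0,0) retry=(1,0)
3 | B CAS | counter=1 r=(1,0) succ=(0,0) retry=(1,1)
4 | A CAS | counter=2 r=(1,0) succ=(1,0) retry=(1,1)
5 | B LOAD | counter=2 r=(1,2) succ=(1,0) retry=(1,1)
6 | A LOAD | counter=2 r=(2,2) succ=(1,0) retry=(1,1)
7 | A CAS | counter=3 r=(2,2) succ=(2,0) retry=(1,1)
8 | B CAS | counter=3 r=(2,2) succ=(2,0) retry=(1,2)

counter=3 r=(2,2) succ=(2,0) retry=(1,2)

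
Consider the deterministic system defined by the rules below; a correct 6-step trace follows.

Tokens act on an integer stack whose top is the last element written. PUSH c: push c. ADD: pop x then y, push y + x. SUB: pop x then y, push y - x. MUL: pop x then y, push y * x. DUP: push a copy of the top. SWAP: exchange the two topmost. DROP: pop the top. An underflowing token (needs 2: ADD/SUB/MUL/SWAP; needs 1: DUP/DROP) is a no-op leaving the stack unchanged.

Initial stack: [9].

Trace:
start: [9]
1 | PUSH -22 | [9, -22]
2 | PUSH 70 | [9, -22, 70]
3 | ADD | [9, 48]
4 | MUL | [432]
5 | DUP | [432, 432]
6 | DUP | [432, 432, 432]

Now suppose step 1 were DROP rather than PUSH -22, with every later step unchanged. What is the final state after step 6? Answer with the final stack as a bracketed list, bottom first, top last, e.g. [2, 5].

(re-executing from step 1 with the substitution; state before step 1: [9])
1 | DROP | []
2 | PUSH 70 | [70]
3 | ADD | [70]
4 | MUL | [70]
5 | DUP | [70, 70]
6 | DUP | [70, 70, 70]

[70, 70, 70]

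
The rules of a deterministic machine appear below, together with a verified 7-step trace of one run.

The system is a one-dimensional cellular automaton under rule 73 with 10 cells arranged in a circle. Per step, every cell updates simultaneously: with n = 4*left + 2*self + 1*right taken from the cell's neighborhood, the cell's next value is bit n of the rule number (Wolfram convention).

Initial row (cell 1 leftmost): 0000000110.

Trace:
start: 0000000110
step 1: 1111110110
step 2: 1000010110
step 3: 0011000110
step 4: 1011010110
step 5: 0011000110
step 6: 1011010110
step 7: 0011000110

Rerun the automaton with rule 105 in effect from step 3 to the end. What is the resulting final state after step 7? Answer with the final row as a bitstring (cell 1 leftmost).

1111110000

(re-executing steps 3..7 under rule 105; state before step 3: 1000010110)
step 3: 0011001111
step 4: 0011001001
step 5: 0011000000
step 6: 1011011111
step 7: 1111110000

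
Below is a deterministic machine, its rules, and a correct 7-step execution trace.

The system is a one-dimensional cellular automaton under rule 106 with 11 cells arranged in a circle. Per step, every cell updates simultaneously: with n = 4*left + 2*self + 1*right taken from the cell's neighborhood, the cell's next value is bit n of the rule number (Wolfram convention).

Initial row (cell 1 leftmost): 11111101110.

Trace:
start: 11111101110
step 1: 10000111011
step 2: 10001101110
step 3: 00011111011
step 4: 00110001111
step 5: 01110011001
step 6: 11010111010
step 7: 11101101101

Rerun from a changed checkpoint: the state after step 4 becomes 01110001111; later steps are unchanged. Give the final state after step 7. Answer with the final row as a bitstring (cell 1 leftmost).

state after step 4 := 01110001111
step 5: 11010011001
step 6: 01100111011
step 7: 11101101111

11101101111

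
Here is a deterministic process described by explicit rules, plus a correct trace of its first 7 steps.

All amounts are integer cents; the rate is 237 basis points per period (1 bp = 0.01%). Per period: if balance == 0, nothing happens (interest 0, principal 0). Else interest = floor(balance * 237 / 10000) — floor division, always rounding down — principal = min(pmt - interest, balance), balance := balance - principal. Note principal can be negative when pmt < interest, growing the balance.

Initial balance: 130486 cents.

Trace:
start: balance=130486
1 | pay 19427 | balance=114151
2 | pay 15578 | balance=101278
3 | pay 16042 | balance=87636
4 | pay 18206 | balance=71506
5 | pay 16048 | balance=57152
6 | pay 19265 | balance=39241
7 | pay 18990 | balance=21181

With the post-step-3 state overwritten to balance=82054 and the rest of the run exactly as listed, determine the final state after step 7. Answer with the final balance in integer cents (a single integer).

15051

state after step 3 := balance=82054
4 | pay 18206 | balance=65792
5 | pay 16048 | balance=51303
6 | pay 19265 | balance=33253
7 | pay 18990 | balance=15051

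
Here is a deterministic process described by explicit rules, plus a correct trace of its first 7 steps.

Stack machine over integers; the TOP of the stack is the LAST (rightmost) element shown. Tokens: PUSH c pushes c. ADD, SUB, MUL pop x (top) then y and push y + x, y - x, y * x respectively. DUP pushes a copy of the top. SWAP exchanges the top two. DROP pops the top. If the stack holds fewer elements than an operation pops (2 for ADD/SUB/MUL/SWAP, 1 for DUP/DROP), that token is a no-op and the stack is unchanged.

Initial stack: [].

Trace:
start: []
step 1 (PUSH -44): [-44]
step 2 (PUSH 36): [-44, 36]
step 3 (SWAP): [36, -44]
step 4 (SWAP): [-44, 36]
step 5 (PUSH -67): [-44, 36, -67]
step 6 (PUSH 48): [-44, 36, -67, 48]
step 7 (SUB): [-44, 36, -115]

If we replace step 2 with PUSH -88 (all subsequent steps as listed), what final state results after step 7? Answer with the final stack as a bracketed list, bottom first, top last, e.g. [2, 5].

(re-executing from step 2 with the substitution; state before step 2: [-44])
step 2 (PUSH -88): [-44, -88]
step 3 (SWAP): [-88, -44]
step 4 (SWAP): [-44, -88]
step 5 (PUSH -67): [-44, -88, -67]
step 6 (PUSH 48): [-44, -88, -67, 48]
step 7 (SUB): [-44, -88, -115]

[-44, -88, -115]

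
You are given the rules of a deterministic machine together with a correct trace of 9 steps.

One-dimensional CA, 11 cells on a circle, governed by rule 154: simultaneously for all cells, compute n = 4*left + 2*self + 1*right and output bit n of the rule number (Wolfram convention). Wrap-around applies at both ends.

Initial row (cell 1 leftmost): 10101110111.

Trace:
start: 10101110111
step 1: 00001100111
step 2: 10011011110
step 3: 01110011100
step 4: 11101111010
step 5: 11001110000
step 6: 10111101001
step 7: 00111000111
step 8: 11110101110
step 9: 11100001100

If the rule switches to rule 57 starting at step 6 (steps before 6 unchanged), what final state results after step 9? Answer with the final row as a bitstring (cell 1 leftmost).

01010101010

(re-executing steps 6..9 under rule 57; state before step 6: 11001110000)
step 6: 10101001110
step 7: 01010101001
step 8: 10101010100
step 9: 01010101010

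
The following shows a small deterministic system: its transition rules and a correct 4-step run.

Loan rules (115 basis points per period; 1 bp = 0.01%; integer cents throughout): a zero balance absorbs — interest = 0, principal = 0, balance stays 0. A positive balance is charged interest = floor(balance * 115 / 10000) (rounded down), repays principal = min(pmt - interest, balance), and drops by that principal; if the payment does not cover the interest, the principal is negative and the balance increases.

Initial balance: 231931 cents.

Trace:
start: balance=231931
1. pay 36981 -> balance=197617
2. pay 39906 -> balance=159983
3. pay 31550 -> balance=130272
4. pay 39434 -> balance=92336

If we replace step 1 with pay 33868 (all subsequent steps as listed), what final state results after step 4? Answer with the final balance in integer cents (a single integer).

(re-executing from step 1 with the substitution; state before step 1: balance=231931)
1. pay 33868 -> balance=200730
2. pay 39906 -> balance=163132
3. pay 31550 -> balance=133458
4. pay 39434 -> balance=95558

95558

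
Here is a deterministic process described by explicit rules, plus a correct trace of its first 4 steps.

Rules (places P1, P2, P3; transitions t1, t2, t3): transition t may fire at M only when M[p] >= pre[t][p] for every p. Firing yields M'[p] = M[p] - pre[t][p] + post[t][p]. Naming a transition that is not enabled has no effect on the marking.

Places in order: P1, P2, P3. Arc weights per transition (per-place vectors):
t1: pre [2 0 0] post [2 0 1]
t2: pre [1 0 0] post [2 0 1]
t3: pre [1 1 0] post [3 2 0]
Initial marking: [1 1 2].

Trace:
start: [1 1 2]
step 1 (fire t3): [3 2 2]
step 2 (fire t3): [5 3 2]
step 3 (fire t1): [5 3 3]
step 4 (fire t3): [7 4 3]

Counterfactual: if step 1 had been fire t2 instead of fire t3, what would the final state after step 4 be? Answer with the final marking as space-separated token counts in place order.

6 3 4

(re-executing from step 1 with the substitution; state before step 1: [1 1 2])
step 1 (fire t2): [2 1 3]
step 2 (fire t3): [4 2 3]
step 3 (fire t1): [4 2 4]
step 4 (fire t3): [6 3 4]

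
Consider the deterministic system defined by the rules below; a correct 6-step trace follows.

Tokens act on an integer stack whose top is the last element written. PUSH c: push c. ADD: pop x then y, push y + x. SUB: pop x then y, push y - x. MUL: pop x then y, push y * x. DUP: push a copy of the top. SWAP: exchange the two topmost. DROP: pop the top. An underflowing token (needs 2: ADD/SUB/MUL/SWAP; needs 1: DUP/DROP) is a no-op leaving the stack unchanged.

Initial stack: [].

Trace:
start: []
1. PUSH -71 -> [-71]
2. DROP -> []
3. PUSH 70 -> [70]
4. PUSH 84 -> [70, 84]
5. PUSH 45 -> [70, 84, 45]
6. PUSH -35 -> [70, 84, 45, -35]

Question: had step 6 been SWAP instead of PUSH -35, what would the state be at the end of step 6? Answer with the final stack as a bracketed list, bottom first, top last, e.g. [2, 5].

[70, 45, 84]

(re-executing from step 6 with the substitution; state before step 6: [70, 84, 45])
6. SWAP -> [70, 45, 84]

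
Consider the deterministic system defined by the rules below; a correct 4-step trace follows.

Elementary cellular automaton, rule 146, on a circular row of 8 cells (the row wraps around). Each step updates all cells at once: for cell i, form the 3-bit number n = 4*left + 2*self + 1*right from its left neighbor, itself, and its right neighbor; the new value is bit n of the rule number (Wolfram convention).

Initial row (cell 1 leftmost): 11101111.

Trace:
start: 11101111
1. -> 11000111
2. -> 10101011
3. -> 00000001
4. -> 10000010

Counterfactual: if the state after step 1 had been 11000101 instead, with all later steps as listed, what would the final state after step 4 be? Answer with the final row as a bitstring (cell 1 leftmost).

10001000

state after step 1 := 11000101
2. -> 10101000
3. -> 00000101
4. -> 10001000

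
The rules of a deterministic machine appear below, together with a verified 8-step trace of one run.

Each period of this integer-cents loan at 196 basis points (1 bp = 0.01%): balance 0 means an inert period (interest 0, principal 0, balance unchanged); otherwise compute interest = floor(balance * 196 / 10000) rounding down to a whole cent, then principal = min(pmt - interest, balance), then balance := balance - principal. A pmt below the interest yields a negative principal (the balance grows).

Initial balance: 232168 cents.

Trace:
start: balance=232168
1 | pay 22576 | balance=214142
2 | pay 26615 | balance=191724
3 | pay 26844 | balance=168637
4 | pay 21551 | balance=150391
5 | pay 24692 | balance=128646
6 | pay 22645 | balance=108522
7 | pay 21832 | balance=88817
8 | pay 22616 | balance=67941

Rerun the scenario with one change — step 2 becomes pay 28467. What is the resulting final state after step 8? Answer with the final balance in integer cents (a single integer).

(re-executing from step 2 with the substitution; state before step 2: balance=214142)
2 | pay 28467 | balance=189872
3 | pay 26844 | balance=166749
4 | pay 21551 | balance=148466
5 | pay 24692 | balance=126683
6 | pay 22645 | balance=106520
7 | pay 21832 | balance=86775
8 | pay 22616 | balance=65859

65859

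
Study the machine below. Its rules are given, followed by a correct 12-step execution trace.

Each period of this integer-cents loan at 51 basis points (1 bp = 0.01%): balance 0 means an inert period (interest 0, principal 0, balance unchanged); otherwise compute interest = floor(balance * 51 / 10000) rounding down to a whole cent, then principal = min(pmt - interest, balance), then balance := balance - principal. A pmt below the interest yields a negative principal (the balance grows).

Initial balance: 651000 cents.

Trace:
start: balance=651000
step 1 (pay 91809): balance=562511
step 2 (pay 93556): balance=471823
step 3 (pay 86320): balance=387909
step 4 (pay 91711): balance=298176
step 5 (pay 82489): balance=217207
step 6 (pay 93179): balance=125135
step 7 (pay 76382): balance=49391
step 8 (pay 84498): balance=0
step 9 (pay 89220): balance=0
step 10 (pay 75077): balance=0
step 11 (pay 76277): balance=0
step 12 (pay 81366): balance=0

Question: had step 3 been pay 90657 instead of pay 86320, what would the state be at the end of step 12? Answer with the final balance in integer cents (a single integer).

(re-executing from step 3 with the substitution; state before step 3: balance=471823)
step 3 (pay 90657): balance=383572
step 4 (pay 91711): balance=293817
step 5 (pay 82489): balance=212826
step 6 (pay 93179): balance=120732
step 7 (pay 76382): balance=44965
step 8 (pay 84498): balance=0
step 9 (pay 89220): balance=0
step 10 (pay 75077): balance=0
step 11 (pay 76277): balance=0
step 12 (pay 81366): balance=0

0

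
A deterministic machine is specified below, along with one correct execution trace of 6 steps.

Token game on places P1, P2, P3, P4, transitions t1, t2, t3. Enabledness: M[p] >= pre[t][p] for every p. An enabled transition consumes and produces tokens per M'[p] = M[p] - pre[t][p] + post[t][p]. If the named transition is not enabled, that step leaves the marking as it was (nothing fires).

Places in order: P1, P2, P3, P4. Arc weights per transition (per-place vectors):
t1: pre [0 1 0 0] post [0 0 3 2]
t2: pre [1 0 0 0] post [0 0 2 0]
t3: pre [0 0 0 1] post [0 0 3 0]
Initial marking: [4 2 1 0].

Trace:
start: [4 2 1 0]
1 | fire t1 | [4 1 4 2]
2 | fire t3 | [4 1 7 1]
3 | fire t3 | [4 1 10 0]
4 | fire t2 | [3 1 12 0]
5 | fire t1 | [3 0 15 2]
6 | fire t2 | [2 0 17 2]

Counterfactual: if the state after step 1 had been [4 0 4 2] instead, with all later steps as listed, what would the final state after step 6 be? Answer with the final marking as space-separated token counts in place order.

2 0 14 0

state after step 1 := [4 0 4 2]
2 | fire t3 | [4 0 7 1]
3 | fire t3 | [4 0 10 0]
4 | fire t2 | [3 0 12 0]
5 | fire t1 | [3 0 12 0]
6 | fire t2 | [2 0 14 0]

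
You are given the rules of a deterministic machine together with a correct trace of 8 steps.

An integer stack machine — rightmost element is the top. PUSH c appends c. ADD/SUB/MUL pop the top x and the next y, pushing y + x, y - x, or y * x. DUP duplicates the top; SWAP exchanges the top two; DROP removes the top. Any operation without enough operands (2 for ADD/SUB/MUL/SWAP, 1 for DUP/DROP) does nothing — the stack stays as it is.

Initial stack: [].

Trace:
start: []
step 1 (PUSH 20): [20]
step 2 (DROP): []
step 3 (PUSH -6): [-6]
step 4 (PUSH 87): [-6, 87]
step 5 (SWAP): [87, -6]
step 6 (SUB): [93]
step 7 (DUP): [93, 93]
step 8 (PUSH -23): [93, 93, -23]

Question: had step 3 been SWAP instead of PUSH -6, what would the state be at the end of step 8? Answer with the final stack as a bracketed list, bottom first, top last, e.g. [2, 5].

(re-executing from step 3 with the substitution; state before step 3: [])
step 3 (SWAP): []
step 4 (PUSH 87): [87]
step 5 (SWAP): [87]
step 6 (SUB): [87]
step 7 (DUP): [87, 87]
step 8 (PUSH -23): [87, 87, -23]

[87, 87, -23]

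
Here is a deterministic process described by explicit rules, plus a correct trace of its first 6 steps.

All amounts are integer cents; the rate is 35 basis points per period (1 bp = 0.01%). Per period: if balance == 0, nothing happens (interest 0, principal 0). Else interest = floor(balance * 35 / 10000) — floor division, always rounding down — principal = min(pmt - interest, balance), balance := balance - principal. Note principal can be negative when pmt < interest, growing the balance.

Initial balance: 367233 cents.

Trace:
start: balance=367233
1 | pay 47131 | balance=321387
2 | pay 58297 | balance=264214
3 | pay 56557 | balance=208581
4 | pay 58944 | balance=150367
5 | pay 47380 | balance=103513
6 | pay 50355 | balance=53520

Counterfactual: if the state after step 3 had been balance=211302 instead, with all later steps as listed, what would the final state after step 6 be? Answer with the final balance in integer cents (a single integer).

56268

state after step 3 := balance=211302
4 | pay 58944 | balance=153097
5 | pay 47380 | balance=106252
6 | pay 50355 | balance=56268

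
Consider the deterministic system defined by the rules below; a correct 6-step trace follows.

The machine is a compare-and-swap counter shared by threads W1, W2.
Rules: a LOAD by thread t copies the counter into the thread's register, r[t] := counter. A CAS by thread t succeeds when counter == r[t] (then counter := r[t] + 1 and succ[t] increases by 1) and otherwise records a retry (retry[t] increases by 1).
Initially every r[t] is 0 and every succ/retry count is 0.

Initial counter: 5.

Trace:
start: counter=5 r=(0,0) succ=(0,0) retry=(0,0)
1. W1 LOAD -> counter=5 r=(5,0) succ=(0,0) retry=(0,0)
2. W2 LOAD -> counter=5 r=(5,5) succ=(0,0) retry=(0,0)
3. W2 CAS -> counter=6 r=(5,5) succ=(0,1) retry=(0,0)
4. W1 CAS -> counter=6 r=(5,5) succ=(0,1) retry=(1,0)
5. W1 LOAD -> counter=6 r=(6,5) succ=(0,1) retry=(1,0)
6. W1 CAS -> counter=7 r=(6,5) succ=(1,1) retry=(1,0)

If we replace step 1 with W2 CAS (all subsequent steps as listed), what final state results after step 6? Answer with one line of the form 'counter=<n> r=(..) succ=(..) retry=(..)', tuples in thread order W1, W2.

(re-executing from step 1 with the substitution; state before step 1: counter=5 r=(0,0) succ=(0,0) retry=(0,0))
1. W2 CAS -> counter=5 r=(0,0) succ=(0,0) retry=(0,1)
2. W2 LOAD -> counter=5 r=(0,5) succ=(0,0) retry=(0,1)
3. W2 CAS -> counter=6 r=(0,5) succ=(0,1) retry=(0,1)
4. W1 CAS -> counter=6 r=(0,5) succ=(0,1) retry=(1,1)
5. W1 LOAD -> counter=6 r=(6,5) succ=(0,1) retry=(1,1)
6. W1 CAS -> counter=7 r=(6,5) succ=(1,1) retry=(1,1)

counter=7 r=(6,5) succ=(1,1) retry=(1,1)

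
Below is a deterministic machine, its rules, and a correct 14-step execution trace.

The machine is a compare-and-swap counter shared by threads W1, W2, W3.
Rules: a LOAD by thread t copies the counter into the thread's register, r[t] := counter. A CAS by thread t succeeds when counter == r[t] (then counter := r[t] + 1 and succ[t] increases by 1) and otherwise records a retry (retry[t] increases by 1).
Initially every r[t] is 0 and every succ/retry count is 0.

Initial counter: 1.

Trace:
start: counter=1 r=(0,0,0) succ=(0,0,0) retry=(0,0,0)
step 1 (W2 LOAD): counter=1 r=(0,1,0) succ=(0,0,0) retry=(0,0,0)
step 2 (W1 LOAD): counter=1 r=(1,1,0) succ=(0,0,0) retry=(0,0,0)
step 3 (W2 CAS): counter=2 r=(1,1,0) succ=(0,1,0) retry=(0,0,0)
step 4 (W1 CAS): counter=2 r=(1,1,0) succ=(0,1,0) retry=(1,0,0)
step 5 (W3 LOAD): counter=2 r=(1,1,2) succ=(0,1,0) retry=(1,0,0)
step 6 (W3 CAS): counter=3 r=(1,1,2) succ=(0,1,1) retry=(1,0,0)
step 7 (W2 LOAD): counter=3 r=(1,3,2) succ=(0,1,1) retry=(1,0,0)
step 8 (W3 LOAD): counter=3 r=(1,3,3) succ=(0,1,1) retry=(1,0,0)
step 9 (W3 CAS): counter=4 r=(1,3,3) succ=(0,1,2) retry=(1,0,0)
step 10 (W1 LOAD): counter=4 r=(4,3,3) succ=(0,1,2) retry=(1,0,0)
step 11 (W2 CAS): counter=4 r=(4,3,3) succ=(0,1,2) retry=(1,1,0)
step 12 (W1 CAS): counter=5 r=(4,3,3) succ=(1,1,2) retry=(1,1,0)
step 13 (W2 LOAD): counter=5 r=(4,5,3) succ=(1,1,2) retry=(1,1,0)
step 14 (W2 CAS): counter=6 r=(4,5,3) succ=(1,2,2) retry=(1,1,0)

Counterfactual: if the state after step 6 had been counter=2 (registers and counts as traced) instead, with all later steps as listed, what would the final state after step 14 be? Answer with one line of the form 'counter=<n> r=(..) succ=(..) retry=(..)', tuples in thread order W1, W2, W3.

state after step 6 := counter=2 r=(1,1,2) succ=(0,1,1) retry=(1,0,0)
step 7 (W2 LOAD): counter=2 r=(1,2,2) succ=(0,1,1) retry=(1,0,0)
step 8 (W3 LOAD): counter=2 r=(1,2,2) succ=(0,1,1) retry=(1,0,0)
step 9 (W3 CAS): counter=3 r=(1,2,2) succ=(0,1,2) retry=(1,0,0)
step 10 (W1 LOAD): counter=3 r=(3,2,2) succ=(0,1,2) retry=(1,0,0)
step 11 (W2 CAS): counter=3 r=(3,2,2) succ=(0,1,2) retry=(1,1,0)
step 12 (W1 CAS): counter=4 r=(3,2,2) succ=(1,1,2) retry=(1,1,0)
step 13 (W2 LOAD): counter=4 r=(3,4,2) succ=(1,1,2) retry=(1,1,0)
step 14 (W2 CAS): counter=5 r=(3,4,2) succ=(1,2,2) retry=(1,1,0)

counter=5 r=(3,4,2) succ=(1,2,2) retry=(1,1,0)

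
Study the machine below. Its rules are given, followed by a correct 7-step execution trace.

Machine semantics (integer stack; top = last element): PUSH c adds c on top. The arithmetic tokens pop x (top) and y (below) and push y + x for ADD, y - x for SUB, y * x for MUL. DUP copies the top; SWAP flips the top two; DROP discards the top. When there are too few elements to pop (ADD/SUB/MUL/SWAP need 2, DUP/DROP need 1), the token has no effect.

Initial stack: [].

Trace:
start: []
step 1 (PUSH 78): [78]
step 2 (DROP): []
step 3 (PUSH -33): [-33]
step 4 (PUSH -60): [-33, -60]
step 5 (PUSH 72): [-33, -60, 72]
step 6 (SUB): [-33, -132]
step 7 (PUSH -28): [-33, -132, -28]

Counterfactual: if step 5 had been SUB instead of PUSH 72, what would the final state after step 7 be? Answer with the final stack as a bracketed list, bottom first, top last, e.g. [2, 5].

[27, -28]

(re-executing from step 5 with the substitution; state before step 5: [-33, -60])
step 5 (SUB): [27]
step 6 (SUB): [27]
step 7 (PUSH -28): [27, -28]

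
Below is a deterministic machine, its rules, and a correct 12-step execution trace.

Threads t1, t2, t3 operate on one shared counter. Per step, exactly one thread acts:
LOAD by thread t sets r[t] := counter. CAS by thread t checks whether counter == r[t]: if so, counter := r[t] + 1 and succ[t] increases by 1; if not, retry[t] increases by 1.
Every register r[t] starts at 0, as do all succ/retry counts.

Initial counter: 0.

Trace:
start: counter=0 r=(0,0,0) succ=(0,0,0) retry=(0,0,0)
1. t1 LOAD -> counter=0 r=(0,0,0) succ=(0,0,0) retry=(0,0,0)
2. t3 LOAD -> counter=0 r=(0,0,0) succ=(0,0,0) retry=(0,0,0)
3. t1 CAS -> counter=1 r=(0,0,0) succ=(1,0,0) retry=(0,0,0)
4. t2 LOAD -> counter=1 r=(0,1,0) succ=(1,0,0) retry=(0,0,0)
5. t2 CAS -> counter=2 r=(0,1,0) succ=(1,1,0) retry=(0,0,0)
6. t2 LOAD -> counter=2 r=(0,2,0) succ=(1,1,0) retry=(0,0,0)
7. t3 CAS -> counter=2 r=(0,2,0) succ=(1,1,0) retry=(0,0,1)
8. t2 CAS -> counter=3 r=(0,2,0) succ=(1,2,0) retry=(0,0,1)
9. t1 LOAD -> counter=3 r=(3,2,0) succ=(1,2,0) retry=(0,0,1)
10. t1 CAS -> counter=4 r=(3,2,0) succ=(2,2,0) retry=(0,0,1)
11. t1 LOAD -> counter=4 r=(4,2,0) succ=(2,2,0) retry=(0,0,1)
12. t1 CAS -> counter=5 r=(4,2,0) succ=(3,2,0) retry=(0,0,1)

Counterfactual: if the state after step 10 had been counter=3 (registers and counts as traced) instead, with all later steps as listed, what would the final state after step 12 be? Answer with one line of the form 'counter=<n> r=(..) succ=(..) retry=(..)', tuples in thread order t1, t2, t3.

state after step 10 := counter=3 r=(3,2,0) succ=(2,2,0) retry=(0,0,1)
11. t1 LOAD -> counter=3 r=(3,2,0) succ=(2,2,0) retry=(0,0,1)
12. t1 CAS -> counter=4 r=(3,2,0) succ=(3,2,0) retry=(0,0,1)

counter=4 r=(3,2,0) succ=(3,2,0) retry=(0,0,1)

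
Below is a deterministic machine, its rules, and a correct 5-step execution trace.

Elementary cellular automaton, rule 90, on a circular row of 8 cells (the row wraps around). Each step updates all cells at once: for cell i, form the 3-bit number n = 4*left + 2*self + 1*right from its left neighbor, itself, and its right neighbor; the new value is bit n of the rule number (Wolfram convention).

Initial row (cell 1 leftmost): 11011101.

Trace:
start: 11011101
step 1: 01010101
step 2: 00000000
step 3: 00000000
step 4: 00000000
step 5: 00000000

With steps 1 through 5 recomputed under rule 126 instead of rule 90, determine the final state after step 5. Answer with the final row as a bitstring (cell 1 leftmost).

(re-executing steps 1..5 under rule 126; state before step 1: 11011101)
step 1: 01110111
step 2: 11011101
step 3: 01110111
step 4: 11011101
step 5: 01110111

01110111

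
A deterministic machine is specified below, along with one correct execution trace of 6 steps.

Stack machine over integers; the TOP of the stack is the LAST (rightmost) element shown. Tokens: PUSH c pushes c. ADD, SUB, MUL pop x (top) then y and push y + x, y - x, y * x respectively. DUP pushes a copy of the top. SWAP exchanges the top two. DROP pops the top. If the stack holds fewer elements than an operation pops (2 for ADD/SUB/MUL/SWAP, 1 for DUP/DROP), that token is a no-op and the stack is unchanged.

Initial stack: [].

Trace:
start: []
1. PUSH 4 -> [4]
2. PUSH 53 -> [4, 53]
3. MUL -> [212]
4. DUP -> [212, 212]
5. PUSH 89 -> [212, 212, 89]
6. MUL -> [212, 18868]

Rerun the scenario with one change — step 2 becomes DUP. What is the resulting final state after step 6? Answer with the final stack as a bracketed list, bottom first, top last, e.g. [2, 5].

(re-executing from step 2 with the substitution; state before step 2: [4])
2. DUP -> [4, 4]
3. MUL -> [16]
4. DUP -> [16, 16]
5. PUSH 89 -> [16, 16, 89]
6. MUL -> [16, 1424]

[16, 1424]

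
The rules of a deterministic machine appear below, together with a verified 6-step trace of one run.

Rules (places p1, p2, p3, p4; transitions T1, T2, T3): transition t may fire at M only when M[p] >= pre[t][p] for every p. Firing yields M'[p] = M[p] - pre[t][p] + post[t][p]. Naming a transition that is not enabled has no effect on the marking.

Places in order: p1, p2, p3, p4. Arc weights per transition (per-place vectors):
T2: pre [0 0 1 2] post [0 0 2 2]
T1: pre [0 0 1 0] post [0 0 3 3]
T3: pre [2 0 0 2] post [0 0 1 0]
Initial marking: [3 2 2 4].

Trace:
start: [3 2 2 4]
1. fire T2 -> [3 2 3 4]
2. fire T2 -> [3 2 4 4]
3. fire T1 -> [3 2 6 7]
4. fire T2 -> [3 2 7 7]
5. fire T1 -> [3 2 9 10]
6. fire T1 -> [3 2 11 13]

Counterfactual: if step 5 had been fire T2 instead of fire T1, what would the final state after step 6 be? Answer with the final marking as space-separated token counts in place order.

(re-executing from step 5 with the substitution; state before step 5: [3 2 7 7])
5. fire T2 -> [3 2 8 7]
6. fire T1 -> [3 2 10 10]

3 2 10 10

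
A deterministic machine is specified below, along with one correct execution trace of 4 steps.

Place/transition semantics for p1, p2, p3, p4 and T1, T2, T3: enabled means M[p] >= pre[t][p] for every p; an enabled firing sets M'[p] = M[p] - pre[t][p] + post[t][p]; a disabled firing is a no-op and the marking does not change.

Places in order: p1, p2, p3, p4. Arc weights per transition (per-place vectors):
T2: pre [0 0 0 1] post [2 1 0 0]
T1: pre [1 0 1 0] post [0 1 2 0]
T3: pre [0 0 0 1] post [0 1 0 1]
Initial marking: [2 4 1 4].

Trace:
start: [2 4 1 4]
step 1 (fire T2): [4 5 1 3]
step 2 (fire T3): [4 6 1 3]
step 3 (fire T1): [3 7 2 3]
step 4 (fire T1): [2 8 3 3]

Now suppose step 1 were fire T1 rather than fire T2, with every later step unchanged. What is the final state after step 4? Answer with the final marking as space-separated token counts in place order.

0 7 3 4

(re-executing from step 1 with the substitution; state before step 1: [2 4 1 4])
step 1 (fire T1): [1 5 2 4]
step 2 (fire T3): [1 6 2 4]
step 3 (fire T1): [0 7 3 4]
step 4 (fire T1): [0 7 3 4]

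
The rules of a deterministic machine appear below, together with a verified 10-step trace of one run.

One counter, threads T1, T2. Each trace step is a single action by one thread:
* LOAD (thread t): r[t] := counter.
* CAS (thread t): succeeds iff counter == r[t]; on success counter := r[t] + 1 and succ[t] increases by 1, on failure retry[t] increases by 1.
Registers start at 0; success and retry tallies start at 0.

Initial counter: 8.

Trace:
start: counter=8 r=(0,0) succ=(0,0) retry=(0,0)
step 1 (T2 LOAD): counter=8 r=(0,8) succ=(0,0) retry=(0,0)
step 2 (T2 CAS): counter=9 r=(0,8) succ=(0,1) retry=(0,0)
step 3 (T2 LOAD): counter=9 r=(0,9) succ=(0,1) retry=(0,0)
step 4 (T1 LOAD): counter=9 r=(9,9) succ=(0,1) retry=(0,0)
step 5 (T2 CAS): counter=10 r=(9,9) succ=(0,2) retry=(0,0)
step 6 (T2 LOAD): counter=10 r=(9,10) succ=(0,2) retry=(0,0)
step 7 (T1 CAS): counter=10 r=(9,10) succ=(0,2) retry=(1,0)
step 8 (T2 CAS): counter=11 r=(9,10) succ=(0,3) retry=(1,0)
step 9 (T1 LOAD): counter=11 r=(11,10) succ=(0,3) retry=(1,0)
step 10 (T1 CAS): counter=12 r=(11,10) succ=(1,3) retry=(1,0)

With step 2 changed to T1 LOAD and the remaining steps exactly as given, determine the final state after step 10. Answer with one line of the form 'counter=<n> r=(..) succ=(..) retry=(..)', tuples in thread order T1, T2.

counter=11 r=(10,9) succ=(1,2) retry=(1,0)

(re-executing from step 2 with the substitution; state before step 2: counter=8 r=(0,8) succ=(0,0) retry=(0,0))
step 2 (T1 LOAD): counter=8 r=(8,8) succ=(0,0) retry=(0,0)
step 3 (T2 LOAD): counter=8 r=(8,8) succ=(0,0) retry=(0,0)
step 4 (T1 LOAD): counter=8 r=(8,8) succ=(0,0) retry=(0,0)
step 5 (T2 CAS): counter=9 r=(8,8) succ=(0,1) retry=(0,0)
step 6 (T2 LOAD): counter=9 r=(8,9) succ=(0,1) retry=(0,0)
step 7 (T1 CAS): counter=9 r=(8,9) succ=(0,1) retry=(1,0)
step 8 (T2 CAS): counter=10 r=(8,9) succ=(0,2) retry=(1,0)
step 9 (T1 LOAD): counter=10 r=(10,9) succ=(0,2) retry=(1,0)
step 10 (T1 CAS): counter=11 r=(10,9) succ=(1,2) retry=(1,0)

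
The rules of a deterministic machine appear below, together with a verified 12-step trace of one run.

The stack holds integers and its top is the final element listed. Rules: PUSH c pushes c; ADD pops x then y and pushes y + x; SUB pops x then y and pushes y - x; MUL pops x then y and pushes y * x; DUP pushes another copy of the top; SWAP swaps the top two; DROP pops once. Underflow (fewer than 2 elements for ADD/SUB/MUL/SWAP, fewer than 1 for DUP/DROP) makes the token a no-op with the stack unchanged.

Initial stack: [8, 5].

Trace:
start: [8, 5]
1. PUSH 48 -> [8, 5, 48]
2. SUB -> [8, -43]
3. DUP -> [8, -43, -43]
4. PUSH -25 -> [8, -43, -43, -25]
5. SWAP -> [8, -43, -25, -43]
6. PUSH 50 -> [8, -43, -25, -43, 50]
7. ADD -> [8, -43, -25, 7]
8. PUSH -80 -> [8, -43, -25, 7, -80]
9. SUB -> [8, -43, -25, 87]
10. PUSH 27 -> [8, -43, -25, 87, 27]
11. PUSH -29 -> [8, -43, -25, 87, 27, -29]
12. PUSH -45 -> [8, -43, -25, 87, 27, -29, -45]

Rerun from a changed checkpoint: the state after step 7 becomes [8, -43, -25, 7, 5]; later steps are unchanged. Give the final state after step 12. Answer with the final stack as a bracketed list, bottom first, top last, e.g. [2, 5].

state after step 7 := [8, -43, -25, 7, 5]
8. PUSH -80 -> [8, -43, -25, 7, 5, -80]
9. SUB -> [8, -43, -25, 7, 85]
10. PUSH 27 -> [8, -43, -25, 7, 85, 27]
11. PUSH -29 -> [8, -43, -25, 7, 85, 27, -29]
12. PUSH -45 -> [8, -43, -25, 7, 85, 27, -29, -45]

[8, -43, -25, 7, 85, 27, -29, -45]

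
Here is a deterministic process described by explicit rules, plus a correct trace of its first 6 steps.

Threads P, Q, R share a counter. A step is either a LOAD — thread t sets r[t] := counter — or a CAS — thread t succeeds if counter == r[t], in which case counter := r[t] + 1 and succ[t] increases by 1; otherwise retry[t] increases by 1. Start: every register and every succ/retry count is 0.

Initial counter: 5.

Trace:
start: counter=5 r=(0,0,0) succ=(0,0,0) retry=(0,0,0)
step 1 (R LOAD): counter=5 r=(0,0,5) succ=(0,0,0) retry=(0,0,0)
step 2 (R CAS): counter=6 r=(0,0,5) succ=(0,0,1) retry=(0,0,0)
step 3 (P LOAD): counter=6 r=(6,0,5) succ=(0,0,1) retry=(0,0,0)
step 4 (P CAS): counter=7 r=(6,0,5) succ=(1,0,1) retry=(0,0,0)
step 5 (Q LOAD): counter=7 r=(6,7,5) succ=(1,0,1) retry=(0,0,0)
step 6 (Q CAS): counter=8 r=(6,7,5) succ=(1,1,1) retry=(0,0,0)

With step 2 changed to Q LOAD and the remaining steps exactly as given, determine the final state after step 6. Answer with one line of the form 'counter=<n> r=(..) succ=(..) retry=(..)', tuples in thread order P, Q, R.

(re-executing from step 2 with the substitution; state before step 2: counter=5 r=(0,0,5) succ=(0,0,0) retry=(0,0,0))
step 2 (Q LOAD): counter=5 r=(0,5,5) succ=(0,0,0) retry=(0,0,0)
step 3 (P LOAD): counter=5 r=(5,5,5) succ=(0,0,0) retry=(0,0,0)
step 4 (P CAS): counter=6 r=(5,5,5) succ=(1,0,0) retry=(0,0,0)
step 5 (Q LOAD): counter=6 r=(5,6,5) succ=(1,0,0) retry=(0,0,0)
step 6 (Q CAS): counter=7 r=(5,6,5) succ=(1,1,0) retry=(0,0,0)

counter=7 r=(5,6,5) succ=(1,1,0) retry=(0,0,0)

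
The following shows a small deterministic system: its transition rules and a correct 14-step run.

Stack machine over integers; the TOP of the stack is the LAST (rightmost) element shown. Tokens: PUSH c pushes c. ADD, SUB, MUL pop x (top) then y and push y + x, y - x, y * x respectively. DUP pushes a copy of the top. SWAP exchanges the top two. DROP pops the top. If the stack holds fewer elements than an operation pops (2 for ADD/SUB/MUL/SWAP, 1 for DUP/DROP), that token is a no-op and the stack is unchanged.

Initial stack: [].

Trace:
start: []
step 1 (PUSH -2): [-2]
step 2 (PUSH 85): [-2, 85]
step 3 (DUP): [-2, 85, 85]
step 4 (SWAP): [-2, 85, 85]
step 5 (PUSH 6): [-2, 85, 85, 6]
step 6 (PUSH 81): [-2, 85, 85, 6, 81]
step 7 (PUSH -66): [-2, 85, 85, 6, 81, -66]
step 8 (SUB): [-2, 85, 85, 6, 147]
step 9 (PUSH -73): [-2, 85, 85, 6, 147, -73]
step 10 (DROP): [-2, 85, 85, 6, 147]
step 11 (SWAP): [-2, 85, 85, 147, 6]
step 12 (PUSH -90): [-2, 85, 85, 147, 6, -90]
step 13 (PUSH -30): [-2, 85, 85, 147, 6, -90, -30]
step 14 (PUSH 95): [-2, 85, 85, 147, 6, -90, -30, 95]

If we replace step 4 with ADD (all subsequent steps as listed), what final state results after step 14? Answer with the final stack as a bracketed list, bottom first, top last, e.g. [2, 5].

(re-executing from step 4 with the substitution; state before step 4: [-2, 85, 85])
step 4 (ADD): [-2, 170]
step 5 (PUSH 6): [-2, 170, 6]
step 6 (PUSH 81): [-2, 170, 6, 81]
step 7 (PUSH -66): [-2, 170, 6, 81, -66]
step 8 (SUB): [-2, 170, 6, 147]
step 9 (PUSH -73): [-2, 170, 6, 147, -73]
step 10 (DROP): [-2, 170, 6, 147]
step 11 (SWAP): [-2, 170, 147, 6]
step 12 (PUSH -90): [-2, 170, 147, 6, -90]
step 13 (PUSH -30): [-2, 170, 147, 6, -90, -30]
step 14 (PUSH 95): [-2, 170, 147, 6, -90, -30, 95]

[-2, 170, 147, 6, -90, -30, 95]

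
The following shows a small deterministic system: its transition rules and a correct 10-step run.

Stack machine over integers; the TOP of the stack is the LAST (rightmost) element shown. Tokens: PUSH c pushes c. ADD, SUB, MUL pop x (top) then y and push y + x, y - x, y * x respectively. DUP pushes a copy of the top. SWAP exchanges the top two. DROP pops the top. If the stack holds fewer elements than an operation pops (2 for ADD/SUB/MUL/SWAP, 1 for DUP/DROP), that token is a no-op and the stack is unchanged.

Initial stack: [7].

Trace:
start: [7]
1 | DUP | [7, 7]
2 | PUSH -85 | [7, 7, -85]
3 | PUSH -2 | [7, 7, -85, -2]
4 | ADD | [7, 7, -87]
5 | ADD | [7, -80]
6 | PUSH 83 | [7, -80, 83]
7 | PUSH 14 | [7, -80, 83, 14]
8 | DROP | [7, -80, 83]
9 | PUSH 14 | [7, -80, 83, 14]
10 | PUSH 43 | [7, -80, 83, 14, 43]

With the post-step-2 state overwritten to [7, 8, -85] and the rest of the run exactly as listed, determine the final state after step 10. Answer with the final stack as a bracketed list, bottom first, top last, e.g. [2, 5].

state after step 2 := [7, 8, -85]
3 | PUSH -2 | [7, 8, -85, -2]
4 | ADD | [7, 8, -87]
5 | ADD | [7, -79]
6 | PUSH 83 | [7, -79, 83]
7 | PUSH 14 | [7, -79, 83, 14]
8 | DROP | [7, -79, 83]
9 | PUSH 14 | [7, -79, 83, 14]
10 | PUSH 43 | [7, -79, 83, 14, 43]

[7, -79, 83, 14, 43]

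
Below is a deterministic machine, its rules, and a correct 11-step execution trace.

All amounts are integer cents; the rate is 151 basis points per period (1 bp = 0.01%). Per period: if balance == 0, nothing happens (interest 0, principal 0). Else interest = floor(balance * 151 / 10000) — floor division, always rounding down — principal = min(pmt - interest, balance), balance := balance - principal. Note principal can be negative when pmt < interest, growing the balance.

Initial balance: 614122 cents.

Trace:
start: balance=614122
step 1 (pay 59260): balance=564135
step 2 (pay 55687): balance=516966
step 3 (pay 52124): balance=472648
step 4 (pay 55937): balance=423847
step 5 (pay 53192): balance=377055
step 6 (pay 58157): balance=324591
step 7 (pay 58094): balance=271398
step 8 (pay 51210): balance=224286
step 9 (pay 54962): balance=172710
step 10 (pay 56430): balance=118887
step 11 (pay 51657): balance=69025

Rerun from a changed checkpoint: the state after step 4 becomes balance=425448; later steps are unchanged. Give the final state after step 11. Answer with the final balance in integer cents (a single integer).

70803

state after step 4 := balance=425448
step 5 (pay 53192): balance=378680
step 6 (pay 58157): balance=326241
step 7 (pay 58094): balance=273073
step 8 (pay 51210): balance=225986
step 9 (pay 54962): balance=174436
step 10 (pay 56430): balance=120639
step 11 (pay 51657): balance=70803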